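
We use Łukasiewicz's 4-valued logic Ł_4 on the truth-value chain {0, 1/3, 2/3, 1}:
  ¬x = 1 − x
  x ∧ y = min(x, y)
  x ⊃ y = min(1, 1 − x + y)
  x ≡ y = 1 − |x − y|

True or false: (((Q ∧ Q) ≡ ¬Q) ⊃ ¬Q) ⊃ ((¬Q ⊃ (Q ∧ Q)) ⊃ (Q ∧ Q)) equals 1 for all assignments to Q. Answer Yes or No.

No

Counterexample: take Q = 1/3.
Q ∧ Q = 1/3 ∧ 1/3 = 1/3
¬Q = ¬1/3 = 2/3
(Q ∧ Q) ≡ ¬Q = 1/3 ≡ 2/3 = 2/3
¬Q = ¬1/3 = 2/3
((Q ∧ Q) ≡ ¬Q) ⊃ ¬Q = 2/3 ⊃ 2/3 = 1
¬Q = ¬1/3 = 2/3
Q ∧ Q = 1/3 ∧ 1/3 = 1/3
¬Q ⊃ (Q ∧ Q) = 2/3 ⊃ 1/3 = 2/3
Q ∧ Q = 1/3 ∧ 1/3 = 1/3
(¬Q ⊃ (Q ∧ Q)) ⊃ (Q ∧ Q) = 2/3 ⊃ 1/3 = 2/3
(((Q ∧ Q) ≡ ¬Q) ⊃ ¬Q) ⊃ ((¬Q ⊃ (Q ∧ Q)) ⊃ (Q ∧ Q)) = 1 ⊃ 2/3 = 2/3
This gives 2/3 ≠ 1.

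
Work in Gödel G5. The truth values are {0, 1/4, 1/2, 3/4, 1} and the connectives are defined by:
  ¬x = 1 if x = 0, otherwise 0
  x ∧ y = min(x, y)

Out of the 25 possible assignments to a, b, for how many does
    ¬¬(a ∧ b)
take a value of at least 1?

16

value 1: 16 assignments (counts)
value 0: 9 assignments
So 16 of the 25 assignments meet the threshold.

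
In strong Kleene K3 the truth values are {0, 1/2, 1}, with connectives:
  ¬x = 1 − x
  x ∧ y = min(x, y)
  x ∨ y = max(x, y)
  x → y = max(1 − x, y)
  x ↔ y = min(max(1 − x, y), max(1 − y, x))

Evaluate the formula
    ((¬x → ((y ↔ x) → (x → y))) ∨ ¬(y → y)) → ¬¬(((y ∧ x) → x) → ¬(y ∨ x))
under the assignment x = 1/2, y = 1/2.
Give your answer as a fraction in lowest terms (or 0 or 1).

¬x = ¬1/2 = 1/2
y ↔ x = 1/2 ↔ 1/2 = 1/2
x → y = 1/2 → 1/2 = 1/2
(y ↔ x) → (x → y) = 1/2 → 1/2 = 1/2
¬x → ((y ↔ x) → (x → y)) = 1/2 → 1/2 = 1/2
y → y = 1/2 → 1/2 = 1/2
¬(y → y) = ¬1/2 = 1/2
(¬x → ((y ↔ x) → (x → y))) ∨ ¬(y → y) = 1/2 ∨ 1/2 = 1/2
y ∧ x = 1/2 ∧ 1/2 = 1/2
(y ∧ x) → x = 1/2 → 1/2 = 1/2
y ∨ x = 1/2 ∨ 1/2 = 1/2
¬(y ∨ x) = ¬1/2 = 1/2
((y ∧ x) → x) → ¬(y ∨ x) = 1/2 → 1/2 = 1/2
¬(((y ∧ x) → x) → ¬(y ∨ x)) = ¬1/2 = 1/2
¬¬(((y ∧ x) → x) → ¬(y ∨ x)) = ¬1/2 = 1/2
((¬x → ((y ↔ x) → (x → y))) ∨ ¬(y → y)) → ¬¬(((y ∧ x) → x) → ¬(y ∨ x)) = 1/2 → 1/2 = 1/2

1/2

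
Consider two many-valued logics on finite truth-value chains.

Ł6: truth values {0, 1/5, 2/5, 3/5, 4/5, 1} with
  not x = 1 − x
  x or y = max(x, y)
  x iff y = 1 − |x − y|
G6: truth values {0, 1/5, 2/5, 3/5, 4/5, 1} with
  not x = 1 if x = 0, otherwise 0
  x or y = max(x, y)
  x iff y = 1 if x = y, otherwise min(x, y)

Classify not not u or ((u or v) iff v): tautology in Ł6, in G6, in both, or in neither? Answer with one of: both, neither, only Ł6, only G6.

only G6

In Ł6: at u = 1/5, v = 0 the value is 4/5 — not a tautology.
In G6: every assignment gives 1 — tautology.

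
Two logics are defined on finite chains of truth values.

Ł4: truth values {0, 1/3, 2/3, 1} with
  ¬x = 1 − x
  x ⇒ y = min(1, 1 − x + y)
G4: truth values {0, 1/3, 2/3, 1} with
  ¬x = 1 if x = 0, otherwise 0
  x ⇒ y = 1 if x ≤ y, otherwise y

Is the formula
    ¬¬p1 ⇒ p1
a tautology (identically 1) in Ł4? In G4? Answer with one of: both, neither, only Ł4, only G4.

only Ł4

In Ł4: every assignment gives 1 — tautology.
In G4: at p1 = 1/3 the value is 1/3 — not a tautology.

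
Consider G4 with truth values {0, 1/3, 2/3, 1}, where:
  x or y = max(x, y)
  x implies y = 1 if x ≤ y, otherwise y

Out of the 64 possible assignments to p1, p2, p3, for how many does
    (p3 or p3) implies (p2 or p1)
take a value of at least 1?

value 1: 50 assignments (counts)
value 2/3: 5 assignments
value 1/3: 6 assignments
value 0: 3 assignments
So 50 of the 64 assignments meet the threshold.

50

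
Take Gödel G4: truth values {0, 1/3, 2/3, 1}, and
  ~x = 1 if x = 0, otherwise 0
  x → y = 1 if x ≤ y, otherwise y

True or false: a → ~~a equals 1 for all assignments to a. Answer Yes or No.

a = 0 ↦ 1
a = 1/3 ↦ 1
a = 2/3 ↦ 1
a = 1 ↦ 1
Every assignment gives a value ≥ 1.

Yes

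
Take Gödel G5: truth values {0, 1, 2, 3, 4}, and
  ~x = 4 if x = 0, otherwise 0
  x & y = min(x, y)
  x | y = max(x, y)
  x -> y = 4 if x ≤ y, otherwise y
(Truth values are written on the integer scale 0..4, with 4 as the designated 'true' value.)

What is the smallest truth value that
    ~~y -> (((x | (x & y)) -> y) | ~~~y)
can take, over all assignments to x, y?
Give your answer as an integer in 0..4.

1

Take x = 2, y = 1:
~y = ~1 = 0
~~y = ~0 = 4
x & y = 2 & 1 = 1
x | (x & y) = 2 | 1 = 2
(x | (x & y)) -> y = 2 -> 1 = 1
~y = ~1 = 0
~~y = ~0 = 4
~~~y = ~4 = 0
((x | (x & y)) -> y) | ~~~y = 1 | 0 = 1
~~y -> (((x | (x & y)) -> y) | ~~~y) = 4 -> 1 = 1
No assignment yields a value below 1, so this is the minimum.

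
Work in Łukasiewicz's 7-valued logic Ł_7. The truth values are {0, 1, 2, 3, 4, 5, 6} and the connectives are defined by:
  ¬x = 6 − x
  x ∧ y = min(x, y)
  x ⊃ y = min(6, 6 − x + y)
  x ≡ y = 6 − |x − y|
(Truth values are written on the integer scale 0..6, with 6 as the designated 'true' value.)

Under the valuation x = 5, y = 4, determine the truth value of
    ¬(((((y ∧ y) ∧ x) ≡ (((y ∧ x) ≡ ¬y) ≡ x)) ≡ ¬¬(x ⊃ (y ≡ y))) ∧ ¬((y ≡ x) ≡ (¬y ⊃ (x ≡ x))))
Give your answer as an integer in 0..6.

y ∧ y = 4 ∧ 4 = 4
(y ∧ y) ∧ x = 4 ∧ 5 = 4
y ∧ x = 4 ∧ 5 = 4
¬y = ¬4 = 2
(y ∧ x) ≡ ¬y = 4 ≡ 2 = 4
((y ∧ x) ≡ ¬y) ≡ x = 4 ≡ 5 = 5
((y ∧ y) ∧ x) ≡ (((y ∧ x) ≡ ¬y) ≡ x) = 4 ≡ 5 = 5
y ≡ y = 4 ≡ 4 = 6
x ⊃ (y ≡ y) = 5 ⊃ 6 = 6
¬(x ⊃ (y ≡ y)) = ¬6 = 0
¬¬(x ⊃ (y ≡ y)) = ¬0 = 6
(((y ∧ y) ∧ x) ≡ (((y ∧ x) ≡ ¬y) ≡ x)) ≡ ¬¬(x ⊃ (y ≡ y)) = 5 ≡ 6 = 5
y ≡ x = 4 ≡ 5 = 5
¬y = ¬4 = 2
x ≡ x = 5 ≡ 5 = 6
¬y ⊃ (x ≡ x) = 2 ⊃ 6 = 6
(y ≡ x) ≡ (¬y ⊃ (x ≡ x)) = 5 ≡ 6 = 5
¬((y ≡ x) ≡ (¬y ⊃ (x ≡ x))) = ¬5 = 1
((((y ∧ y) ∧ x) ≡ (((y ∧ x) ≡ ¬y) ≡ x)) ≡ ¬¬(x ⊃ (y ≡ y))) ∧ ¬((y ≡ x) ≡ (¬y ⊃ (x ≡ x))) = 5 ∧ 1 = 1
¬(((((y ∧ y) ∧ x) ≡ (((y ∧ x) ≡ ¬y) ≡ x)) ≡ ¬¬(x ⊃ (y ≡ y))) ∧ ¬((y ≡ x) ≡ (¬y ⊃ (x ≡ x)))) = ¬1 = 5

5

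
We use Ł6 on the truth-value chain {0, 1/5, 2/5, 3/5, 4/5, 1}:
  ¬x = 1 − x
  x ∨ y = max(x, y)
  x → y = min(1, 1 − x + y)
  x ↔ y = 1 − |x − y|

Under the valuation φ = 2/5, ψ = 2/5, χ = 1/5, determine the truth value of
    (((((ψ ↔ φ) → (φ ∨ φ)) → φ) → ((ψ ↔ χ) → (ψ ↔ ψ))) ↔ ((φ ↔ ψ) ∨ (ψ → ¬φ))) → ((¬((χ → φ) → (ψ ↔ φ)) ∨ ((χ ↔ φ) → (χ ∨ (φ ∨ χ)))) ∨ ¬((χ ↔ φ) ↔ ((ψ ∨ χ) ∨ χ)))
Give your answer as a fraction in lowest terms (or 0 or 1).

3/5

ψ ↔ φ = 2/5 ↔ 2/5 = 1
φ ∨ φ = 2/5 ∨ 2/5 = 2/5
(ψ ↔ φ) → (φ ∨ φ) = 1 → 2/5 = 2/5
((ψ ↔ φ) → (φ ∨ φ)) → φ = 2/5 → 2/5 = 1
ψ ↔ χ = 2/5 ↔ 1/5 = 4/5
ψ ↔ ψ = 2/5 ↔ 2/5 = 1
(ψ ↔ χ) → (ψ ↔ ψ) = 4/5 → 1 = 1
(((ψ ↔ φ) → (φ ∨ φ)) → φ) → ((ψ ↔ χ) → (ψ ↔ ψ)) = 1 → 1 = 1
φ ↔ ψ = 2/5 ↔ 2/5 = 1
¬φ = ¬2/5 = 3/5
ψ → ¬φ = 2/5 → 3/5 = 1
(φ ↔ ψ) ∨ (ψ → ¬φ) = 1 ∨ 1 = 1
((((ψ ↔ φ) → (φ ∨ φ)) → φ) → ((ψ ↔ χ) → (ψ ↔ ψ))) ↔ ((φ ↔ ψ) ∨ (ψ → ¬φ)) = 1 ↔ 1 = 1
χ → φ = 1/5 → 2/5 = 1
ψ ↔ φ = 2/5 ↔ 2/5 = 1
(χ → φ) → (ψ ↔ φ) = 1 → 1 = 1
¬((χ → φ) → (ψ ↔ φ)) = ¬1 = 0
χ ↔ φ = 1/5 ↔ 2/5 = 4/5
φ ∨ χ = 2/5 ∨ 1/5 = 2/5
χ ∨ (φ ∨ χ) = 1/5 ∨ 2/5 = 2/5
(χ ↔ φ) → (χ ∨ (φ ∨ χ)) = 4/5 → 2/5 = 3/5
¬((χ → φ) → (ψ ↔ φ)) ∨ ((χ ↔ φ) → (χ ∨ (φ ∨ χ))) = 0 ∨ 3/5 = 3/5
χ ↔ φ = 1/5 ↔ 2/5 = 4/5
ψ ∨ χ = 2/5 ∨ 1/5 = 2/5
(ψ ∨ χ) ∨ χ = 2/5 ∨ 1/5 = 2/5
(χ ↔ φ) ↔ ((ψ ∨ χ) ∨ χ) = 4/5 ↔ 2/5 = 3/5
¬((χ ↔ φ) ↔ ((ψ ∨ χ) ∨ χ)) = ¬3/5 = 2/5
(¬((χ → φ) → (ψ ↔ φ)) ∨ ((χ ↔ φ) → (χ ∨ (φ ∨ χ)))) ∨ ¬((χ ↔ φ) ↔ ((ψ ∨ χ) ∨ χ)) = 3/5 ∨ 2/5 = 3/5
(((((ψ ↔ φ) → (φ ∨ φ)) → φ) → ((ψ ↔ χ) → (ψ ↔ ψ))) ↔ ((φ ↔ ψ) ∨ (ψ → ¬φ))) → ((¬((χ → φ) → (ψ ↔ φ)) ∨ ((χ ↔ φ) → (χ ∨ (φ ∨ χ)))) ∨ ¬((χ ↔ φ) ↔ ((ψ ∨ χ) ∨ χ))) = 1 → 3/5 = 3/5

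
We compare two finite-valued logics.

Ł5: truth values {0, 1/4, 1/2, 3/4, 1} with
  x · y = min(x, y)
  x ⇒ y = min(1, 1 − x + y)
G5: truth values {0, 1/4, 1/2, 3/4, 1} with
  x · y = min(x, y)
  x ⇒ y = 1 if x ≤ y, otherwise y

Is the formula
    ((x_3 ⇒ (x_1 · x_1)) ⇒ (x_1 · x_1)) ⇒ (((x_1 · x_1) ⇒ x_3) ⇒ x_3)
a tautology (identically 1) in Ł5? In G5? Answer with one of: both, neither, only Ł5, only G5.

only Ł5

In Ł5: every assignment gives 1 — tautology.
In G5: at x_1 = 0, x_3 = 1/4 the value is 1/4 — not a tautology.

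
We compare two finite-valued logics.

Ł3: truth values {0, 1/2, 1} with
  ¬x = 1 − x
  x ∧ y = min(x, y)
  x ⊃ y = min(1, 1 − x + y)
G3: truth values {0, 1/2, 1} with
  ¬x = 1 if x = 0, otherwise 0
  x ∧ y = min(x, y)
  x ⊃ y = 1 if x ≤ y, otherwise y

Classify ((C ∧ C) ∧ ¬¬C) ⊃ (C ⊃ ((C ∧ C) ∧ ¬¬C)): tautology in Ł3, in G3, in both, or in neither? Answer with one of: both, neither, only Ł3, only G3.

both

In Ł3: every assignment gives 1 — tautology.
In G3: every assignment gives 1 — tautology.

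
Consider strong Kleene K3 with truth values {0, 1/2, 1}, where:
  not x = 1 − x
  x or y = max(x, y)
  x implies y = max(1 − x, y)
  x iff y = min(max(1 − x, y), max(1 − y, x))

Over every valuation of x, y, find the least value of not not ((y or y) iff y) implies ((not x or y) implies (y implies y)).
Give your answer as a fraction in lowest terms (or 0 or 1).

Take x = 0, y = 1/2:
y or y = 1/2 or 1/2 = 1/2
(y or y) iff y = 1/2 iff 1/2 = 1/2
not ((y or y) iff y) = not 1/2 = 1/2
not not ((y or y) iff y) = not 1/2 = 1/2
not x = not 0 = 1
not x or y = 1 or 1/2 = 1
y implies y = 1/2 implies 1/2 = 1/2
(not x or y) implies (y implies y) = 1 implies 1/2 = 1/2
not not ((y or y) iff y) implies ((not x or y) implies (y implies y)) = 1/2 implies 1/2 = 1/2
No assignment yields a value below 1/2, so this is the minimum.

1/2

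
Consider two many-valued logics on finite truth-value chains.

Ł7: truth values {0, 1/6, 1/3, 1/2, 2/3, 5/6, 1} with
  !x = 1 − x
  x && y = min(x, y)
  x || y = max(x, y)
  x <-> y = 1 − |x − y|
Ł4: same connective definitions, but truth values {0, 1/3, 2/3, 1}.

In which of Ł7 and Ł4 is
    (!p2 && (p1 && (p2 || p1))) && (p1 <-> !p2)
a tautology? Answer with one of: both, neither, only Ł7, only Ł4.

In Ł7: at p1 = 0, p2 = 0 the value is 0 — not a tautology.
In Ł4: at p1 = 0, p2 = 0 the value is 0 — not a tautology.

neither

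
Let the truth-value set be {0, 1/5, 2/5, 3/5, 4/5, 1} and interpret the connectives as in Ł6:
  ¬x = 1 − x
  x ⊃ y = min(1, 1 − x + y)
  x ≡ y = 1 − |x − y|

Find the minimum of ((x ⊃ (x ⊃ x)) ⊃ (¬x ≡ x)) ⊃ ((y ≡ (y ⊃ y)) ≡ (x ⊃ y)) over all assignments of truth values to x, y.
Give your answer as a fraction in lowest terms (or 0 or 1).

3/5

Take x = 2/5, y = 0:
x ⊃ x = 2/5 ⊃ 2/5 = 1
x ⊃ (x ⊃ x) = 2/5 ⊃ 1 = 1
¬x = ¬2/5 = 3/5
¬x ≡ x = 3/5 ≡ 2/5 = 4/5
(x ⊃ (x ⊃ x)) ⊃ (¬x ≡ x) = 1 ⊃ 4/5 = 4/5
y ⊃ y = 0 ⊃ 0 = 1
y ≡ (y ⊃ y) = 0 ≡ 1 = 0
x ⊃ y = 2/5 ⊃ 0 = 3/5
(y ≡ (y ⊃ y)) ≡ (x ⊃ y) = 0 ≡ 3/5 = 2/5
((x ⊃ (x ⊃ x)) ⊃ (¬x ≡ x)) ⊃ ((y ≡ (y ⊃ y)) ≡ (x ⊃ y)) = 4/5 ⊃ 2/5 = 3/5
No assignment yields a value below 3/5, so this is the minimum.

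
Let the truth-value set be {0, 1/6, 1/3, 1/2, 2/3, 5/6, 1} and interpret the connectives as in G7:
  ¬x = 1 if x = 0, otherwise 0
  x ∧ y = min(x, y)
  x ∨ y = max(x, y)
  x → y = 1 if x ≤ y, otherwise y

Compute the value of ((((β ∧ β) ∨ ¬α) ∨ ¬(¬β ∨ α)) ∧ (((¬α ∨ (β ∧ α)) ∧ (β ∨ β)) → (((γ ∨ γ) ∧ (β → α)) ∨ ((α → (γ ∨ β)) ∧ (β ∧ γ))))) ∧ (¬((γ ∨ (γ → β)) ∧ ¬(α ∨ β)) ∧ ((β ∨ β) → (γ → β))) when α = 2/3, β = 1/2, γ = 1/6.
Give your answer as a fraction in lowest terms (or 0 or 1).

1/6

β ∧ β = 1/2 ∧ 1/2 = 1/2
¬α = ¬2/3 = 0
(β ∧ β) ∨ ¬α = 1/2 ∨ 0 = 1/2
¬β = ¬1/2 = 0
¬β ∨ α = 0 ∨ 2/3 = 2/3
¬(¬β ∨ α) = ¬2/3 = 0
((β ∧ β) ∨ ¬α) ∨ ¬(¬β ∨ α) = 1/2 ∨ 0 = 1/2
¬α = ¬2/3 = 0
β ∧ α = 1/2 ∧ 2/3 = 1/2
¬α ∨ (β ∧ α) = 0 ∨ 1/2 = 1/2
β ∨ β = 1/2 ∨ 1/2 = 1/2
(¬α ∨ (β ∧ α)) ∧ (β ∨ β) = 1/2 ∧ 1/2 = 1/2
γ ∨ γ = 1/6 ∨ 1/6 = 1/6
β → α = 1/2 → 2/3 = 1
(γ ∨ γ) ∧ (β → α) = 1/6 ∧ 1 = 1/6
γ ∨ β = 1/6 ∨ 1/2 = 1/2
α → (γ ∨ β) = 2/3 → 1/2 = 1/2
β ∧ γ = 1/2 ∧ 1/6 = 1/6
(α → (γ ∨ β)) ∧ (β ∧ γ) = 1/2 ∧ 1/6 = 1/6
((γ ∨ γ) ∧ (β → α)) ∨ ((α → (γ ∨ β)) ∧ (β ∧ γ)) = 1/6 ∨ 1/6 = 1/6
((¬α ∨ (β ∧ α)) ∧ (β ∨ β)) → (((γ ∨ γ) ∧ (β → α)) ∨ ((α → (γ ∨ β)) ∧ (β ∧ γ))) = 1/2 → 1/6 = 1/6
(((β ∧ β) ∨ ¬α) ∨ ¬(¬β ∨ α)) ∧ (((¬α ∨ (β ∧ α)) ∧ (β ∨ β)) → (((γ ∨ γ) ∧ (β → α)) ∨ ((α → (γ ∨ β)) ∧ (β ∧ γ)))) = 1/2 ∧ 1/6 = 1/6
γ → β = 1/6 → 1/2 = 1
γ ∨ (γ → β) = 1/6 ∨ 1 = 1
α ∨ β = 2/3 ∨ 1/2 = 2/3
¬(α ∨ β) = ¬2/3 = 0
(γ ∨ (γ → β)) ∧ ¬(α ∨ β) = 1 ∧ 0 = 0
¬((γ ∨ (γ → β)) ∧ ¬(α ∨ β)) = ¬0 = 1
β ∨ β = 1/2 ∨ 1/2 = 1/2
γ → β = 1/6 → 1/2 = 1
(β ∨ β) → (γ → β) = 1/2 → 1 = 1
¬((γ ∨ (γ → β)) ∧ ¬(α ∨ β)) ∧ ((β ∨ β) → (γ → β)) = 1 ∧ 1 = 1
((((β ∧ β) ∨ ¬α) ∨ ¬(¬β ∨ α)) ∧ (((¬α ∨ (β ∧ α)) ∧ (β ∨ β)) → (((γ ∨ γ) ∧ (β → α)) ∨ ((α → (γ ∨ β)) ∧ (β ∧ γ))))) ∧ (¬((γ ∨ (γ → β)) ∧ ¬(α ∨ β)) ∧ ((β ∨ β) → (γ → β))) = 1/6 ∧ 1 = 1/6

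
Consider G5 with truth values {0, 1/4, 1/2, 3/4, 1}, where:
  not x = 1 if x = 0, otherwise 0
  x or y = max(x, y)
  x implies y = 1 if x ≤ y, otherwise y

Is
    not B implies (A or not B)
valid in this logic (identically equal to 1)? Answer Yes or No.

At A = 1/2, B = 1, for instance:
not B = not 1 = 0
A or not B = 1/2 or 0 = 1/2
not B implies (A or not B) = 0 implies 1/2 = 1
and checking the remaining 24 assignments likewise gives ≥ 1 in every case.

Yes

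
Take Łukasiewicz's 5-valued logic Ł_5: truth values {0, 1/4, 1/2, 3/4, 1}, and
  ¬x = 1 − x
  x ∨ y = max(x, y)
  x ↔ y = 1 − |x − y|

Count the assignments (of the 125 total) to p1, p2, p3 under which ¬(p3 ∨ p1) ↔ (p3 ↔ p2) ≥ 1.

value 1: 26 assignments (counts)
value 3/4: 35 assignments
value 1/2: 33 assignments
value 1/4: 21 assignments
value 0: 10 assignments
So 26 of the 125 assignments meet the threshold.

26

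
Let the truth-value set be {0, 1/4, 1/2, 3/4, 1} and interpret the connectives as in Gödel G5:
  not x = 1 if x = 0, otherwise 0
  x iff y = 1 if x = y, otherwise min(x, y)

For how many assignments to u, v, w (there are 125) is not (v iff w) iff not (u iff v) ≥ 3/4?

85

value 1: 85 assignments (counts)
value 0: 40 assignments
So 85 of the 125 assignments meet the threshold.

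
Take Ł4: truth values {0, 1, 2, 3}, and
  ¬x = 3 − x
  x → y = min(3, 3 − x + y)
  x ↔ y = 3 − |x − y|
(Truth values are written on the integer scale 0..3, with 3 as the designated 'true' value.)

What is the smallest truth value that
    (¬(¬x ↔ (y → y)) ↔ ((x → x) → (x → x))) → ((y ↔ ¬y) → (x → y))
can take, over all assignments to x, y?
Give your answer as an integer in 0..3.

Take x = 3, y = 1:
¬x = ¬3 = 0
y → y = 1 → 1 = 3
¬x ↔ (y → y) = 0 ↔ 3 = 0
¬(¬x ↔ (y → y)) = ¬0 = 3
x → x = 3 → 3 = 3
x → x = 3 → 3 = 3
(x → x) → (x → x) = 3 → 3 = 3
¬(¬x ↔ (y → y)) ↔ ((x → x) → (x → x)) = 3 ↔ 3 = 3
¬y = ¬1 = 2
y ↔ ¬y = 1 ↔ 2 = 2
x → y = 3 → 1 = 1
(y ↔ ¬y) → (x → y) = 2 → 1 = 2
(¬(¬x ↔ (y → y)) ↔ ((x → x) → (x → x))) → ((y ↔ ¬y) → (x → y)) = 3 → 2 = 2
No assignment yields a value below 2, so this is the minimum.

2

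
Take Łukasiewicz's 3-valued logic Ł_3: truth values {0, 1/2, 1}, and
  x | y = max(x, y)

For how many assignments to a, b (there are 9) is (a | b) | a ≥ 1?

5

a = 0, b = 0 ↦ 0  <
a = 0, b = 1/2 ↦ 1/2  <
a = 0, b = 1 ↦ 1  ≥
a = 1/2, b = 0 ↦ 1/2  <
a = 1/2, b = 1/2 ↦ 1/2  <
a = 1/2, b = 1 ↦ 1  ≥
a = 1, b = 0 ↦ 1  ≥
a = 1, b = 1/2 ↦ 1  ≥
a = 1, b = 1 ↦ 1  ≥
So 5 of the 9 assignments meet the threshold.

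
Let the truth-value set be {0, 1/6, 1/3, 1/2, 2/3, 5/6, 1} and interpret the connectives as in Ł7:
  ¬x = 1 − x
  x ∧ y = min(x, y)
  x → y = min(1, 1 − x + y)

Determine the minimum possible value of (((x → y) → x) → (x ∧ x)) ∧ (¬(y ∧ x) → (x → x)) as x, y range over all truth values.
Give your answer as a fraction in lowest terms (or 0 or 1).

1/2

Take x = 1/2, y = 0:
x → y = 1/2 → 0 = 1/2
(x → y) → x = 1/2 → 1/2 = 1
x ∧ x = 1/2 ∧ 1/2 = 1/2
((x → y) → x) → (x ∧ x) = 1 → 1/2 = 1/2
y ∧ x = 0 ∧ 1/2 = 0
¬(y ∧ x) = ¬0 = 1
x → x = 1/2 → 1/2 = 1
¬(y ∧ x) → (x → x) = 1 → 1 = 1
(((x → y) → x) → (x ∧ x)) ∧ (¬(y ∧ x) → (x → x)) = 1/2 ∧ 1 = 1/2
No assignment yields a value below 1/2, so this is the minimum.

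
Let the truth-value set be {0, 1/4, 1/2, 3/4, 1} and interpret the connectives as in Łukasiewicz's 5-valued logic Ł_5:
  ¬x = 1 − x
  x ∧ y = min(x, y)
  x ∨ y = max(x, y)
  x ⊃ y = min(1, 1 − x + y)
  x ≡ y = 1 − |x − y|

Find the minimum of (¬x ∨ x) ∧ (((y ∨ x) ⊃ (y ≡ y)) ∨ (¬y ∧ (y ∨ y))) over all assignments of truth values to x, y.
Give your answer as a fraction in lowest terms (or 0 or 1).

Take x = 1/2, y = 0:
¬x = ¬1/2 = 1/2
¬x ∨ x = 1/2 ∨ 1/2 = 1/2
y ∨ x = 0 ∨ 1/2 = 1/2
y ≡ y = 0 ≡ 0 = 1
(y ∨ x) ⊃ (y ≡ y) = 1/2 ⊃ 1 = 1
¬y = ¬0 = 1
y ∨ y = 0 ∨ 0 = 0
¬y ∧ (y ∨ y) = 1 ∧ 0 = 0
((y ∨ x) ⊃ (y ≡ y)) ∨ (¬y ∧ (y ∨ y)) = 1 ∨ 0 = 1
(¬x ∨ x) ∧ (((y ∨ x) ⊃ (y ≡ y)) ∨ (¬y ∧ (y ∨ y))) = 1/2 ∧ 1 = 1/2
No assignment yields a value below 1/2, so this is the minimum.

1/2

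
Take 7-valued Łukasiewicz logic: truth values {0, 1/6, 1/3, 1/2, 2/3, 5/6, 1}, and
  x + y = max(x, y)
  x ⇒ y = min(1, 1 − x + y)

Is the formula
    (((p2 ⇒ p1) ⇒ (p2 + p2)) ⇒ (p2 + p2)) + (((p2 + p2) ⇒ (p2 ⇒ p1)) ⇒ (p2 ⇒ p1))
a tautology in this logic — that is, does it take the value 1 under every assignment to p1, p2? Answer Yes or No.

No

Counterexample: take p1 = 0, p2 = 1/6.
p2 ⇒ p1 = 1/6 ⇒ 0 = 5/6
p2 + p2 = 1/6 + 1/6 = 1/6
(p2 ⇒ p1) ⇒ (p2 + p2) = 5/6 ⇒ 1/6 = 1/3
((p2 ⇒ p1) ⇒ (p2 + p2)) ⇒ (p2 + p2) = 1/3 ⇒ 1/6 = 5/6
(p2 + p2) ⇒ (p2 ⇒ p1) = 1/6 ⇒ 5/6 = 1
((p2 + p2) ⇒ (p2 ⇒ p1)) ⇒ (p2 ⇒ p1) = 1 ⇒ 5/6 = 5/6
(((p2 ⇒ p1) ⇒ (p2 + p2)) ⇒ (p2 + p2)) + (((p2 + p2) ⇒ (p2 ⇒ p1)) ⇒ (p2 ⇒ p1)) = 5/6 + 5/6 = 5/6
This gives 5/6 ≠ 1.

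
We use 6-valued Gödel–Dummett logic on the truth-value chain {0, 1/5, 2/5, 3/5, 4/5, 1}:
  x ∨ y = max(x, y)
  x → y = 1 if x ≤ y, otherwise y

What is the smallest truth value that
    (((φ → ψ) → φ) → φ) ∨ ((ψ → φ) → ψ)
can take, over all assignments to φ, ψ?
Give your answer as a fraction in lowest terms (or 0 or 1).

1/5

Take φ = 1/5, ψ = 0:
φ → ψ = 1/5 → 0 = 0
(φ → ψ) → φ = 0 → 1/5 = 1
((φ → ψ) → φ) → φ = 1 → 1/5 = 1/5
ψ → φ = 0 → 1/5 = 1
(ψ → φ) → ψ = 1 → 0 = 0
(((φ → ψ) → φ) → φ) ∨ ((ψ → φ) → ψ) = 1/5 ∨ 0 = 1/5
No assignment yields a value below 1/5, so this is the minimum.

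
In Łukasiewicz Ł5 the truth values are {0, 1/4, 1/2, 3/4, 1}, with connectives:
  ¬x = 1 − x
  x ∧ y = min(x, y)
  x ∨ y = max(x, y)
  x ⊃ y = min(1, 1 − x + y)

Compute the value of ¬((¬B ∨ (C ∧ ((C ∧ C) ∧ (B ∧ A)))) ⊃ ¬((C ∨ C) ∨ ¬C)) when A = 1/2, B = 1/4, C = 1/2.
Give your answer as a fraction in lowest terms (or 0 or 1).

1/4

¬B = ¬1/4 = 3/4
C ∧ C = 1/2 ∧ 1/2 = 1/2
B ∧ A = 1/4 ∧ 1/2 = 1/4
(C ∧ C) ∧ (B ∧ A) = 1/2 ∧ 1/4 = 1/4
C ∧ ((C ∧ C) ∧ (B ∧ A)) = 1/2 ∧ 1/4 = 1/4
¬B ∨ (C ∧ ((C ∧ C) ∧ (B ∧ A))) = 3/4 ∨ 1/4 = 3/4
C ∨ C = 1/2 ∨ 1/2 = 1/2
¬C = ¬1/2 = 1/2
(C ∨ C) ∨ ¬C = 1/2 ∨ 1/2 = 1/2
¬((C ∨ C) ∨ ¬C) = ¬1/2 = 1/2
(¬B ∨ (C ∧ ((C ∧ C) ∧ (B ∧ A)))) ⊃ ¬((C ∨ C) ∨ ¬C) = 3/4 ⊃ 1/2 = 3/4
¬((¬B ∨ (C ∧ ((C ∧ C) ∧ (B ∧ A)))) ⊃ ¬((C ∨ C) ∨ ¬C)) = ¬3/4 = 1/4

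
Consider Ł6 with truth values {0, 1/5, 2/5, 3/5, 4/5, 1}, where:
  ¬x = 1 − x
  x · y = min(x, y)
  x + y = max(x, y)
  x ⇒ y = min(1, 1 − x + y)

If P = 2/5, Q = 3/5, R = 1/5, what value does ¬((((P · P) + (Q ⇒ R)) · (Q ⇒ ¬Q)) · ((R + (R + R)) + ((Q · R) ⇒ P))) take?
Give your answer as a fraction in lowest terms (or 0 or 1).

2/5

P · P = 2/5 · 2/5 = 2/5
Q ⇒ R = 3/5 ⇒ 1/5 = 3/5
(P · P) + (Q ⇒ R) = 2/5 + 3/5 = 3/5
¬Q = ¬3/5 = 2/5
Q ⇒ ¬Q = 3/5 ⇒ 2/5 = 4/5
((P · P) + (Q ⇒ R)) · (Q ⇒ ¬Q) = 3/5 · 4/5 = 3/5
R + R = 1/5 + 1/5 = 1/5
R + (R + R) = 1/5 + 1/5 = 1/5
Q · R = 3/5 · 1/5 = 1/5
(Q · R) ⇒ P = 1/5 ⇒ 2/5 = 1
(R + (R + R)) + ((Q · R) ⇒ P) = 1/5 + 1 = 1
(((P · P) + (Q ⇒ R)) · (Q ⇒ ¬Q)) · ((R + (R + R)) + ((Q · R) ⇒ P)) = 3/5 · 1 = 3/5
¬((((P · P) + (Q ⇒ R)) · (Q ⇒ ¬Q)) · ((R + (R + R)) + ((Q · R) ⇒ P))) = ¬3/5 = 2/5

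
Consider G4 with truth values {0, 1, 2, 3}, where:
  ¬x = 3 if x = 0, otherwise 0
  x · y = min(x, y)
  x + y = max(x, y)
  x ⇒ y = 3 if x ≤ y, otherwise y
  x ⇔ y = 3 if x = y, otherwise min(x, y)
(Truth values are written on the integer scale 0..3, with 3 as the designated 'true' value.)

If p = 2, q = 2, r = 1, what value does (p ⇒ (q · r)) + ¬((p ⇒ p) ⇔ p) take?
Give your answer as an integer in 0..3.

q · r = 2 · 1 = 1
p ⇒ (q · r) = 2 ⇒ 1 = 1
p ⇒ p = 2 ⇒ 2 = 3
(p ⇒ p) ⇔ p = 3 ⇔ 2 = 2
¬((p ⇒ p) ⇔ p) = ¬2 = 0
(p ⇒ (q · r)) + ¬((p ⇒ p) ⇔ p) = 1 + 0 = 1

1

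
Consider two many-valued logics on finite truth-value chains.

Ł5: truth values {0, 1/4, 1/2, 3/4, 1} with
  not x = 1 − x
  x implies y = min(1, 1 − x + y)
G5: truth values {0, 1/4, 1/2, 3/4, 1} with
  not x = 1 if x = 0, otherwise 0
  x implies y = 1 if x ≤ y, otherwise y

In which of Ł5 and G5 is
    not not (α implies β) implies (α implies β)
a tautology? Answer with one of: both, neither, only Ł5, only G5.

In Ł5: every assignment gives 1 — tautology.
In G5: at α = 1/2, β = 1/4 the value is 1/4 — not a tautology.

only Ł5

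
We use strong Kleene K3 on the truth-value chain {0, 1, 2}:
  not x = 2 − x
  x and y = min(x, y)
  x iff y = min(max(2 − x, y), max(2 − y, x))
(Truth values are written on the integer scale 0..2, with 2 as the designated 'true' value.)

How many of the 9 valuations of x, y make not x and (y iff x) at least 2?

1

x = 0, y = 0 ↦ 2  ≥
x = 0, y = 1 ↦ 1  <
x = 0, y = 2 ↦ 0  <
x = 1, y = 0 ↦ 1  <
x = 1, y = 1 ↦ 1  <
x = 1, y = 2 ↦ 1  <
x = 2, y = 0 ↦ 0  <
x = 2, y = 1 ↦ 0  <
x = 2, y = 2 ↦ 0  <
So 1 of the 9 assignments meets the threshold.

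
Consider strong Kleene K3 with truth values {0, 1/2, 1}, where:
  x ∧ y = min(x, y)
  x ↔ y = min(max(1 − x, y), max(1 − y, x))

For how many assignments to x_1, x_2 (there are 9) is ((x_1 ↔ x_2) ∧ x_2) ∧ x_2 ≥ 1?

x_1 = 0, x_2 = 0 ↦ 0  <
x_1 = 0, x_2 = 1/2 ↦ 1/2  <
x_1 = 0, x_2 = 1 ↦ 0  <
x_1 = 1/2, x_2 = 0 ↦ 0  <
x_1 = 1/2, x_2 = 1/2 ↦ 1/2  <
x_1 = 1/2, x_2 = 1 ↦ 1/2  <
x_1 = 1, x_2 = 0 ↦ 0  <
x_1 = 1, x_2 = 1/2 ↦ 1/2  <
x_1 = 1, x_2 = 1 ↦ 1  ≥
So 1 of the 9 assignments meets the threshold.

1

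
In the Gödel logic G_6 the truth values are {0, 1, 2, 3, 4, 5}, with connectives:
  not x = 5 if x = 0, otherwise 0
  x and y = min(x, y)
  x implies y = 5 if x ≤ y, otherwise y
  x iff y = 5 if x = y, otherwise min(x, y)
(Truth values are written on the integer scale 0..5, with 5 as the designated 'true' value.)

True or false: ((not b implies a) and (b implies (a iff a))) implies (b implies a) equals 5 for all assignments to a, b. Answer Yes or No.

No

Counterexample: take a = 0, b = 1.
not b = not 1 = 0
not b implies a = 0 implies 0 = 5
a iff a = 0 iff 0 = 5
b implies (a iff a) = 1 implies 5 = 5
(not b implies a) and (b implies (a iff a)) = 5 and 5 = 5
b implies a = 1 implies 0 = 0
((not b implies a) and (b implies (a iff a))) implies (b implies a) = 5 implies 0 = 0
This gives 0 ≠ 5.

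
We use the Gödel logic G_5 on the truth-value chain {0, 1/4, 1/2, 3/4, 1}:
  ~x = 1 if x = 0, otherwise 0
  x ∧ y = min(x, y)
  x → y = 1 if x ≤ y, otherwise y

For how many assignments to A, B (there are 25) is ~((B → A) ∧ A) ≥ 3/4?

5

value 1: 5 assignments (counts)
value 0: 20 assignments
So 5 of the 25 assignments meet the threshold.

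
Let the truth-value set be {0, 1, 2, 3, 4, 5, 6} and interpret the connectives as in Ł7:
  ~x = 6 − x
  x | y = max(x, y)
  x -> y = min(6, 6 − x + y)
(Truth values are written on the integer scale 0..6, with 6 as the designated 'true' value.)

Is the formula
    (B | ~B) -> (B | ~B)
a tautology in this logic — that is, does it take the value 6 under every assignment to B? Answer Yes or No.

Yes

B = 0 ↦ 6
B = 1 ↦ 6
B = 2 ↦ 6
B = 3 ↦ 6
B = 4 ↦ 6
B = 5 ↦ 6
B = 6 ↦ 6
Every assignment gives a value ≥ 6.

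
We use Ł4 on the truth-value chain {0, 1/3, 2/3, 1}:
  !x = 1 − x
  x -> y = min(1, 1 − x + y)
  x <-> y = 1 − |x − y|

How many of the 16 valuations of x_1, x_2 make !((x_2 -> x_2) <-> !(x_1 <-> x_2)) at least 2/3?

10

x_1 = 0, x_2 = 0 ↦ 1  ≥
x_1 = 0, x_2 = 1/3 ↦ 2/3  ≥
x_1 = 0, x_2 = 2/3 ↦ 1/3  <
x_1 = 0, x_2 = 1 ↦ 0  <
x_1 = 1/3, x_2 = 0 ↦ 2/3  ≥
x_1 = 1/3, x_2 = 1/3 ↦ 1  ≥
x_1 = 1/3, x_2 = 2/3 ↦ 2/3  ≥
x_1 = 1/3, x_2 = 1 ↦ 1/3  <
x_1 = 2/3, x_2 = 0 ↦ 1/3  <
x_1 = 2/3, x_2 = 1/3 ↦ 2/3  ≥
x_1 = 2/3, x_2 = 2/3 ↦ 1  ≥
x_1 = 2/3, x_2 = 1 ↦ 2/3  ≥
x_1 = 1, x_2 = 0 ↦ 0  <
x_1 = 1, x_2 = 1/3 ↦ 1/3  <
x_1 = 1, x_2 = 2/3 ↦ 2/3  ≥
x_1 = 1, x_2 = 1 ↦ 1  ≥
So 10 of the 16 assignments meet the threshold.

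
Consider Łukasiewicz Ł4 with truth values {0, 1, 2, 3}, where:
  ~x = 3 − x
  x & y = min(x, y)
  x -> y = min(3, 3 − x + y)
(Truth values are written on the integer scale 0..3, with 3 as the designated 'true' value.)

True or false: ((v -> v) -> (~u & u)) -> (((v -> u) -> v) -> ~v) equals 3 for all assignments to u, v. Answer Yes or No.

No

Counterexample: take u = 1, v = 3.
v -> v = 3 -> 3 = 3
~u = ~1 = 2
~u & u = 2 & 1 = 1
(v -> v) -> (~u & u) = 3 -> 1 = 1
v -> u = 3 -> 1 = 1
(v -> u) -> v = 1 -> 3 = 3
~v = ~3 = 0
((v -> u) -> v) -> ~v = 3 -> 0 = 0
((v -> v) -> (~u & u)) -> (((v -> u) -> v) -> ~v) = 1 -> 0 = 2
This gives 2 ≠ 3.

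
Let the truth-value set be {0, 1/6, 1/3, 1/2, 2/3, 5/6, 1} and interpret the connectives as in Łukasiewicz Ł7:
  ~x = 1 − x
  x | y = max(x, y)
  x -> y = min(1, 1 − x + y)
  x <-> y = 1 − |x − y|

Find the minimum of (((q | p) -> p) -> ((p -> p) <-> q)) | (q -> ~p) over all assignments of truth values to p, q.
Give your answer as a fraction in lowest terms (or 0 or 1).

Take p = 1, q = 1/2:
q | p = 1/2 | 1 = 1
(q | p) -> p = 1 -> 1 = 1
p -> p = 1 -> 1 = 1
(p -> p) <-> q = 1 <-> 1/2 = 1/2
((q | p) -> p) -> ((p -> p) <-> q) = 1 -> 1/2 = 1/2
~p = ~1 = 0
q -> ~p = 1/2 -> 0 = 1/2
(((q | p) -> p) -> ((p -> p) <-> q)) | (q -> ~p) = 1/2 | 1/2 = 1/2
No assignment yields a value below 1/2, so this is the minimum.

1/2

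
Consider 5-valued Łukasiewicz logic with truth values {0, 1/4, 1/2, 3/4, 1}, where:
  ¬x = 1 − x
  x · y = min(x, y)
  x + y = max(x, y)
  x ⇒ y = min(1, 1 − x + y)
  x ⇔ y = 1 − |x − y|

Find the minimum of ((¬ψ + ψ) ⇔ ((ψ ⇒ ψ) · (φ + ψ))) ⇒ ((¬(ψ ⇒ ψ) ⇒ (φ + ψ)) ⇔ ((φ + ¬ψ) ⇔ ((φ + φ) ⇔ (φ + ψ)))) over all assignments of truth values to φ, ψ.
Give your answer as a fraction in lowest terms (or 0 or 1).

1/2

Take φ = 1/2, ψ = 1/2:
¬ψ = ¬1/2 = 1/2
¬ψ + ψ = 1/2 + 1/2 = 1/2
ψ ⇒ ψ = 1/2 ⇒ 1/2 = 1
φ + ψ = 1/2 + 1/2 = 1/2
(ψ ⇒ ψ) · (φ + ψ) = 1 · 1/2 = 1/2
(¬ψ + ψ) ⇔ ((ψ ⇒ ψ) · (φ + ψ)) = 1/2 ⇔ 1/2 = 1
ψ ⇒ ψ = 1/2 ⇒ 1/2 = 1
¬(ψ ⇒ ψ) = ¬1 = 0
φ + ψ = 1/2 + 1/2 = 1/2
¬(ψ ⇒ ψ) ⇒ (φ + ψ) = 0 ⇒ 1/2 = 1
¬ψ = ¬1/2 = 1/2
φ + ¬ψ = 1/2 + 1/2 = 1/2
φ + φ = 1/2 + 1/2 = 1/2
φ + ψ = 1/2 + 1/2 = 1/2
(φ + φ) ⇔ (φ + ψ) = 1/2 ⇔ 1/2 = 1
(φ + ¬ψ) ⇔ ((φ + φ) ⇔ (φ + ψ)) = 1/2 ⇔ 1 = 1/2
(¬(ψ ⇒ ψ) ⇒ (φ + ψ)) ⇔ ((φ + ¬ψ) ⇔ ((φ + φ) ⇔ (φ + ψ))) = 1 ⇔ 1/2 = 1/2
((¬ψ + ψ) ⇔ ((ψ ⇒ ψ) · (φ + ψ))) ⇒ ((¬(ψ ⇒ ψ) ⇒ (φ + ψ)) ⇔ ((φ + ¬ψ) ⇔ ((φ + φ) ⇔ (φ + ψ)))) = 1 ⇒ 1/2 = 1/2
No assignment yields a value below 1/2, so this is the minimum.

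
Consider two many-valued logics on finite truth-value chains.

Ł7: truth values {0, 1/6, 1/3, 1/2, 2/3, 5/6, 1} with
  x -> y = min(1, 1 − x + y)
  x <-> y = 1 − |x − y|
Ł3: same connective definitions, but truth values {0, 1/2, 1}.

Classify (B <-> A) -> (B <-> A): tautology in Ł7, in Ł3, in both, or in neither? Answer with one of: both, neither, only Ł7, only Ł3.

In Ł7: every assignment gives 1 — tautology.
In Ł3: every assignment gives 1 — tautology.

both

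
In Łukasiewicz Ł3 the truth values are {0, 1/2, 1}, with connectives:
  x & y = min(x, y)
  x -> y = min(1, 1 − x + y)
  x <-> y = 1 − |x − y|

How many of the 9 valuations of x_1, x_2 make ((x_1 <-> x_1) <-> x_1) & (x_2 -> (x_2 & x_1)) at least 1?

3

x_1 = 0, x_2 = 0 ↦ 0  <
x_1 = 0, x_2 = 1/2 ↦ 0  <
x_1 = 0, x_2 = 1 ↦ 0  <
x_1 = 1/2, x_2 = 0 ↦ 1/2  <
x_1 = 1/2, x_2 = 1/2 ↦ 1/2  <
x_1 = 1/2, x_2 = 1 ↦ 1/2  <
x_1 = 1, x_2 = 0 ↦ 1  ≥
x_1 = 1, x_2 = 1/2 ↦ 1  ≥
x_1 = 1, x_2 = 1 ↦ 1  ≥
So 3 of the 9 assignments meet the threshold.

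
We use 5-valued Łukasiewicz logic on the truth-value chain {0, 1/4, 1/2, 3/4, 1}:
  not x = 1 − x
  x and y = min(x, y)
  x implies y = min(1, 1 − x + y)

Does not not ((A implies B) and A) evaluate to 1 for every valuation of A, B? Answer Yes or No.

Counterexample: take A = 0, B = 0.
A implies B = 0 implies 0 = 1
(A implies B) and A = 1 and 0 = 0
not ((A implies B) and A) = not 0 = 1
not not ((A implies B) and A) = not 1 = 0
This gives 0 ≠ 1.

No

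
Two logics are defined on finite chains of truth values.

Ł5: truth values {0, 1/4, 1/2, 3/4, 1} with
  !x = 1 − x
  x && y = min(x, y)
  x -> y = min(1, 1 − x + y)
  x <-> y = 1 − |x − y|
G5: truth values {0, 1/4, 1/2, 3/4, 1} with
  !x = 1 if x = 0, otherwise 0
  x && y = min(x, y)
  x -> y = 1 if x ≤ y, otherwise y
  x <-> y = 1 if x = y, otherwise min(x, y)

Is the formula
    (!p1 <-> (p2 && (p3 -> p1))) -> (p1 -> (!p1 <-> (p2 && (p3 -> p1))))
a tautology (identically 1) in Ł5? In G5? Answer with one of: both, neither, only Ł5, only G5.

In Ł5: every assignment gives 1 — tautology.
In G5: every assignment gives 1 — tautology.

both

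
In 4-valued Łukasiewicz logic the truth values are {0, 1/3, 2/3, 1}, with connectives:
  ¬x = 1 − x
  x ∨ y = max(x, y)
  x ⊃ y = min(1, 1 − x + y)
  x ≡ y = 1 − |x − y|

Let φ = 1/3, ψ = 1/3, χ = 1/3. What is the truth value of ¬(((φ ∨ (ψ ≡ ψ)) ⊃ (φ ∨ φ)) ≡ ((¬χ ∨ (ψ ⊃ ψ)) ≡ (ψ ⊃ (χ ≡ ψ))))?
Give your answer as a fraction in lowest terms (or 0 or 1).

2/3

ψ ≡ ψ = 1/3 ≡ 1/3 = 1
φ ∨ (ψ ≡ ψ) = 1/3 ∨ 1 = 1
φ ∨ φ = 1/3 ∨ 1/3 = 1/3
(φ ∨ (ψ ≡ ψ)) ⊃ (φ ∨ φ) = 1 ⊃ 1/3 = 1/3
¬χ = ¬1/3 = 2/3
ψ ⊃ ψ = 1/3 ⊃ 1/3 = 1
¬χ ∨ (ψ ⊃ ψ) = 2/3 ∨ 1 = 1
χ ≡ ψ = 1/3 ≡ 1/3 = 1
ψ ⊃ (χ ≡ ψ) = 1/3 ⊃ 1 = 1
(¬χ ∨ (ψ ⊃ ψ)) ≡ (ψ ⊃ (χ ≡ ψ)) = 1 ≡ 1 = 1
((φ ∨ (ψ ≡ ψ)) ⊃ (φ ∨ φ)) ≡ ((¬χ ∨ (ψ ⊃ ψ)) ≡ (ψ ⊃ (χ ≡ ψ))) = 1/3 ≡ 1 = 1/3
¬(((φ ∨ (ψ ≡ ψ)) ⊃ (φ ∨ φ)) ≡ ((¬χ ∨ (ψ ⊃ ψ)) ≡ (ψ ⊃ (χ ≡ ψ)))) = ¬1/3 = 2/3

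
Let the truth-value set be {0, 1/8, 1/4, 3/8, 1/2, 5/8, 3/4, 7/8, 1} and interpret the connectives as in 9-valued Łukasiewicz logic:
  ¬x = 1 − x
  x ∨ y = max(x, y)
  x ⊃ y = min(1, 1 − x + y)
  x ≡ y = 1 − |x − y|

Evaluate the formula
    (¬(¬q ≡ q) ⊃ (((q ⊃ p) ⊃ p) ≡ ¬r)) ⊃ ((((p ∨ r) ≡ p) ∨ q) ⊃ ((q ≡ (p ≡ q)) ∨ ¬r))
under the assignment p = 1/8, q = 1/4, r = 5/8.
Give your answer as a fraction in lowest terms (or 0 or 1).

7/8

¬q = ¬1/4 = 3/4
¬q ≡ q = 3/4 ≡ 1/4 = 1/2
¬(¬q ≡ q) = ¬1/2 = 1/2
q ⊃ p = 1/4 ⊃ 1/8 = 7/8
(q ⊃ p) ⊃ p = 7/8 ⊃ 1/8 = 1/4
¬r = ¬5/8 = 3/8
((q ⊃ p) ⊃ p) ≡ ¬r = 1/4 ≡ 3/8 = 7/8
¬(¬q ≡ q) ⊃ (((q ⊃ p) ⊃ p) ≡ ¬r) = 1/2 ⊃ 7/8 = 1
p ∨ r = 1/8 ∨ 5/8 = 5/8
(p ∨ r) ≡ p = 5/8 ≡ 1/8 = 1/2
((p ∨ r) ≡ p) ∨ q = 1/2 ∨ 1/4 = 1/2
p ≡ q = 1/8 ≡ 1/4 = 7/8
q ≡ (p ≡ q) = 1/4 ≡ 7/8 = 3/8
¬r = ¬5/8 = 3/8
(q ≡ (p ≡ q)) ∨ ¬r = 3/8 ∨ 3/8 = 3/8
(((p ∨ r) ≡ p) ∨ q) ⊃ ((q ≡ (p ≡ q)) ∨ ¬r) = 1/2 ⊃ 3/8 = 7/8
(¬(¬q ≡ q) ⊃ (((q ⊃ p) ⊃ p) ≡ ¬r)) ⊃ ((((p ∨ r) ≡ p) ∨ q) ⊃ ((q ≡ (p ≡ q)) ∨ ¬r)) = 1 ⊃ 7/8 = 7/8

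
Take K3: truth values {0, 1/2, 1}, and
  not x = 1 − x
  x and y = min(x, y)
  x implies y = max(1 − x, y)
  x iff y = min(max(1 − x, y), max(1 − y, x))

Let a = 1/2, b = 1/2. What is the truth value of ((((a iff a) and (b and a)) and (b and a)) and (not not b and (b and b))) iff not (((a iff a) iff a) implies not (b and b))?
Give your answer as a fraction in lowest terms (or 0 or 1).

a iff a = 1/2 iff 1/2 = 1/2
b and a = 1/2 and 1/2 = 1/2
(a iff a) and (b and a) = 1/2 and 1/2 = 1/2
b and a = 1/2 and 1/2 = 1/2
((a iff a) and (b and a)) and (b and a) = 1/2 and 1/2 = 1/2
not b = not 1/2 = 1/2
not not b = not 1/2 = 1/2
b and b = 1/2 and 1/2 = 1/2
not not b and (b and b) = 1/2 and 1/2 = 1/2
(((a iff a) and (b and a)) and (b and a)) and (not not b and (b and b)) = 1/2 and 1/2 = 1/2
a iff a = 1/2 iff 1/2 = 1/2
(a iff a) iff a = 1/2 iff 1/2 = 1/2
b and b = 1/2 and 1/2 = 1/2
not (b and b) = not 1/2 = 1/2
((a iff a) iff a) implies not (b and b) = 1/2 implies 1/2 = 1/2
not (((a iff a) iff a) implies not (b and b)) = not 1/2 = 1/2
((((a iff a) and (b and a)) and (b and a)) and (not not b and (b and b))) iff not (((a iff a) iff a) implies not (b and b)) = 1/2 iff 1/2 = 1/2

1/2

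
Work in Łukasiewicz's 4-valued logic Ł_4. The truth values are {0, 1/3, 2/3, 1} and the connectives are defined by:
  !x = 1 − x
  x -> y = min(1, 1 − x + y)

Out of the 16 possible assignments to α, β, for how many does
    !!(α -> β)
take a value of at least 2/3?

13

α = 0, β = 0 ↦ 1  ≥
α = 0, β = 1/3 ↦ 1  ≥
α = 0, β = 2/3 ↦ 1  ≥
α = 0, β = 1 ↦ 1  ≥
α = 1/3, β = 0 ↦ 2/3  ≥
α = 1/3, β = 1/3 ↦ 1  ≥
α = 1/3, β = 2/3 ↦ 1  ≥
α = 1/3, β = 1 ↦ 1  ≥
α = 2/3, β = 0 ↦ 1/3  <
α = 2/3, β = 1/3 ↦ 2/3  ≥
α = 2/3, β = 2/3 ↦ 1  ≥
α = 2/3, β = 1 ↦ 1  ≥
α = 1, β = 0 ↦ 0  <
α = 1, β = 1/3 ↦ 1/3  <
α = 1, β = 2/3 ↦ 2/3  ≥
α = 1, β = 1 ↦ 1  ≥
So 13 of the 16 assignments meet the threshold.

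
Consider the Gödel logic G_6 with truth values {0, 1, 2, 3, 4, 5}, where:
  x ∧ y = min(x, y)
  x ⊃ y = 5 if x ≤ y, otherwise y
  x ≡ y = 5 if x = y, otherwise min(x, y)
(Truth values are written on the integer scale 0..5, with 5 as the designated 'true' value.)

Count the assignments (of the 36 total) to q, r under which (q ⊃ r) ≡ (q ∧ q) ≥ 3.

9

value 5: 1 assignment (counts)
value 4: 3 assignments (counts)
value 3: 5 assignments (counts)
value 2: 7 assignments
value 1: 9 assignments
value 0: 11 assignments
So 9 of the 36 assignments meet the threshold.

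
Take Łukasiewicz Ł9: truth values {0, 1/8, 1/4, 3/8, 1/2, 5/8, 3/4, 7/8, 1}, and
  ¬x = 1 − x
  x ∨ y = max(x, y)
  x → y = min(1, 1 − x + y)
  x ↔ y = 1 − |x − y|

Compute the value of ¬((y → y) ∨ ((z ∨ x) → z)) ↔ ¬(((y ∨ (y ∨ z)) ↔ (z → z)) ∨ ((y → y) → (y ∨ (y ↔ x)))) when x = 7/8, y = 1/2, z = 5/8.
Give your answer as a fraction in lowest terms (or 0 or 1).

y → y = 1/2 → 1/2 = 1
z ∨ x = 5/8 ∨ 7/8 = 7/8
(z ∨ x) → z = 7/8 → 5/8 = 3/4
(y → y) ∨ ((z ∨ x) → z) = 1 ∨ 3/4 = 1
¬((y → y) ∨ ((z ∨ x) → z)) = ¬1 = 0
y ∨ z = 1/2 ∨ 5/8 = 5/8
y ∨ (y ∨ z) = 1/2 ∨ 5/8 = 5/8
z → z = 5/8 → 5/8 = 1
(y ∨ (y ∨ z)) ↔ (z → z) = 5/8 ↔ 1 = 5/8
y → y = 1/2 → 1/2 = 1
y ↔ x = 1/2 ↔ 7/8 = 5/8
y ∨ (y ↔ x) = 1/2 ∨ 5/8 = 5/8
(y → y) → (y ∨ (y ↔ x)) = 1 → 5/8 = 5/8
((y ∨ (y ∨ z)) ↔ (z → z)) ∨ ((y → y) → (y ∨ (y ↔ x))) = 5/8 ∨ 5/8 = 5/8
¬(((y ∨ (y ∨ z)) ↔ (z → z)) ∨ ((y → y) → (y ∨ (y ↔ x)))) = ¬5/8 = 3/8
¬((y → y) ∨ ((z ∨ x) → z)) ↔ ¬(((y ∨ (y ∨ z)) ↔ (z → z)) ∨ ((y → y) → (y ∨ (y ↔ x)))) = 0 ↔ 3/8 = 5/8

5/8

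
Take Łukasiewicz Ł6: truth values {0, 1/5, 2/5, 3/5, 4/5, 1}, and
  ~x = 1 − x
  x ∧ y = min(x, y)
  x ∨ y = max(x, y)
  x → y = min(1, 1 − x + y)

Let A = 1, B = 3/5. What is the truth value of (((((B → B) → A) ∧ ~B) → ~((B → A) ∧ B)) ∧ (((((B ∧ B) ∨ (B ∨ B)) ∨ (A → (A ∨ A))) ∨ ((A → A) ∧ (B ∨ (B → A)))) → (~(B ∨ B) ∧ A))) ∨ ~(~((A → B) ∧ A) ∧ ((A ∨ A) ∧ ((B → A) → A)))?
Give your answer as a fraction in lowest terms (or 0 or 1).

B → B = 3/5 → 3/5 = 1
(B → B) → A = 1 → 1 = 1
~B = ~3/5 = 2/5
((B → B) → A) ∧ ~B = 1 ∧ 2/5 = 2/5
B → A = 3/5 → 1 = 1
(B → A) ∧ B = 1 ∧ 3/5 = 3/5
~((B → A) ∧ B) = ~3/5 = 2/5
(((B → B) → A) ∧ ~B) → ~((B → A) ∧ B) = 2/5 → 2/5 = 1
B ∧ B = 3/5 ∧ 3/5 = 3/5
B ∨ B = 3/5 ∨ 3/5 = 3/5
(B ∧ B) ∨ (B ∨ B) = 3/5 ∨ 3/5 = 3/5
A ∨ A = 1 ∨ 1 = 1
A → (A ∨ A) = 1 → 1 = 1
((B ∧ B) ∨ (B ∨ B)) ∨ (A → (A ∨ A)) = 3/5 ∨ 1 = 1
A → A = 1 → 1 = 1
B → A = 3/5 → 1 = 1
B ∨ (B → A) = 3/5 ∨ 1 = 1
(A → A) ∧ (B ∨ (B → A)) = 1 ∧ 1 = 1
(((B ∧ B) ∨ (B ∨ B)) ∨ (A → (A ∨ A))) ∨ ((A → A) ∧ (B ∨ (B → A))) = 1 ∨ 1 = 1
B ∨ B = 3/5 ∨ 3/5 = 3/5
~(B ∨ B) = ~3/5 = 2/5
~(B ∨ B) ∧ A = 2/5 ∧ 1 = 2/5
((((B ∧ B) ∨ (B ∨ B)) ∨ (A → (A ∨ A))) ∨ ((A → A) ∧ (B ∨ (B → A)))) → (~(B ∨ B) ∧ A) = 1 → 2/5 = 2/5
((((B → B) → A) ∧ ~B) → ~((B → A) ∧ B)) ∧ (((((B ∧ B) ∨ (B ∨ B)) ∨ (A → (A ∨ A))) ∨ ((A → A) ∧ (B ∨ (B → A)))) → (~(B ∨ B) ∧ A)) = 1 ∧ 2/5 = 2/5
A → B = 1 → 3/5 = 3/5
(A → B) ∧ A = 3/5 ∧ 1 = 3/5
~((A → B) ∧ A) = ~3/5 = 2/5
A ∨ A = 1 ∨ 1 = 1
B → A = 3/5 → 1 = 1
(B → A) → A = 1 → 1 = 1
(A ∨ A) ∧ ((B → A) → A) = 1 ∧ 1 = 1
~((A → B) ∧ A) ∧ ((A ∨ A) ∧ ((B → A) → A)) = 2/5 ∧ 1 = 2/5
~(~((A → B) ∧ A) ∧ ((A ∨ A) ∧ ((B → A) → A))) = ~2/5 = 3/5
(((((B → B) → A) ∧ ~B) → ~((B → A) ∧ B)) ∧ (((((B ∧ B) ∨ (B ∨ B)) ∨ (A → (A ∨ A))) ∨ ((A → A) ∧ (B ∨ (B → A)))) → (~(B ∨ B) ∧ A))) ∨ ~(~((A → B) ∧ A) ∧ ((A ∨ A) ∧ ((B → A) → A))) = 2/5 ∨ 3/5 = 3/5

3/5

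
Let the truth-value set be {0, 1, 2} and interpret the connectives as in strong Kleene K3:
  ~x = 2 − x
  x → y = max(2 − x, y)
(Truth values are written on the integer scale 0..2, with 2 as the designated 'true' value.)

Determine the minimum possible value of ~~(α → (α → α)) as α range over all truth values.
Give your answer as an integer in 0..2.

Take α = 1:
α → α = 1 → 1 = 1
α → (α → α) = 1 → 1 = 1
~(α → (α → α)) = ~1 = 1
~~(α → (α → α)) = ~1 = 1
No assignment yields a value below 1, so this is the minimum.

1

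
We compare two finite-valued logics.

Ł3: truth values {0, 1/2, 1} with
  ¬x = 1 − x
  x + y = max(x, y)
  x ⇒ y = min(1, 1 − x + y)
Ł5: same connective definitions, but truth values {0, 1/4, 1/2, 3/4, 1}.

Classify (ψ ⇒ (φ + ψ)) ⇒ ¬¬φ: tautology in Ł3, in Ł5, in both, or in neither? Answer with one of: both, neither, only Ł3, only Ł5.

In Ł3: at φ = 0, ψ = 0 the value is 0 — not a tautology.
In Ł5: at φ = 0, ψ = 0 the value is 0 — not a tautology.

neither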